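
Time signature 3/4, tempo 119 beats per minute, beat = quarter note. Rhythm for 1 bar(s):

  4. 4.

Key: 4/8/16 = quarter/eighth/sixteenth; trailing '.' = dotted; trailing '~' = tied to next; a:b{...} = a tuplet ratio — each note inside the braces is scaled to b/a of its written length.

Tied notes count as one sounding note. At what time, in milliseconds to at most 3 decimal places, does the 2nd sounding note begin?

note 2 onset = 3/2b = 756.303ms

1. 0.0ms @ 0 + 756.303ms (3/2)
2. 756.303ms @ 3/2 + 756.303ms (3/2)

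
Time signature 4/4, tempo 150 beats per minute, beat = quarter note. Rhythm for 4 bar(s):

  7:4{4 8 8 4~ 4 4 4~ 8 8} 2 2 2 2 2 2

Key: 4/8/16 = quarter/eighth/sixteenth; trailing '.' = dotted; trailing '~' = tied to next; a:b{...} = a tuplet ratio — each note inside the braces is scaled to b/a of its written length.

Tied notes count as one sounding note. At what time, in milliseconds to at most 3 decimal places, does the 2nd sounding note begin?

note 2 onset = 4/7b = 228.571ms

1. 0.0ms @ 0 + 228.571ms (4/7)
2. 228.571ms @ 4/7 + 114.286ms (2/7)
3. 342.857ms @ 6/7 + 114.286ms (2/7)
4. 457.143ms @ 8/7 + 457.143ms (8/7)
5. 914.286ms @ 16/7 + 228.571ms (4/7)
6. 1142.857ms @ 20/7 + 342.857ms (6/7)
7. 1485.714ms @ 26/7 + 114.286ms (2/7)
8. 1600.0ms @ 4 + 800.0ms (2)
9. 2400.0ms @ 6 + 800.0ms (2)
10. 3200.0ms @ 8 + 800.0ms (2)
11. 4000.0ms @ 10 + 800.0ms (2)
12. 4800.0ms @ 12 + 800.0ms (2)
13. 5600.0ms @ 14 + 800.0ms (2)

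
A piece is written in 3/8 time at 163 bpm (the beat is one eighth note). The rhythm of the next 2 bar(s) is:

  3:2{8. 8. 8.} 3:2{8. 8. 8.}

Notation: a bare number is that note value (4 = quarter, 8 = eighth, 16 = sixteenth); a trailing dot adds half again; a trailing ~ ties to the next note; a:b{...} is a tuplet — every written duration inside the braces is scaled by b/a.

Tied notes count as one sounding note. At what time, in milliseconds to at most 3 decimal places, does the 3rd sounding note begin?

note 3 onset = 2b = 736.196ms

1. 0.0ms @ 0 + 368.098ms (1)
2. 368.098ms @ 1 + 368.098ms (1)
3. 736.196ms @ 2 + 368.098ms (1)
4. 1104.294ms @ 3 + 368.098ms (1)
5. 1472.393ms @ 4 + 368.098ms (1)
6. 1840.491ms @ 5 + 368.098ms (1)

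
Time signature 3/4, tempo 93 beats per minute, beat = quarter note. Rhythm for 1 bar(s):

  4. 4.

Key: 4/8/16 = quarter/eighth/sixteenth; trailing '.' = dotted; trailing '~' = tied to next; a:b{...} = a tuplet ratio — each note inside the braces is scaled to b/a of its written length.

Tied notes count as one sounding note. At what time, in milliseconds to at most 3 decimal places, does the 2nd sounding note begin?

note 2 onset = 3/2b = 967.742ms

1. 0.0ms @ 0 + 967.742ms (3/2)
2. 967.742ms @ 3/2 + 967.742ms (3/2)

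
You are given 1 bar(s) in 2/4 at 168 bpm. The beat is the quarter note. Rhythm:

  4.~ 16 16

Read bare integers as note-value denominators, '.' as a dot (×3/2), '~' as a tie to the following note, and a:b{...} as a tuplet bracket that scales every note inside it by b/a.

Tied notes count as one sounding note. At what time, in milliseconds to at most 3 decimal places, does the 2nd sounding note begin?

note 2 onset = 7/4b = 625.0ms

1. 0.0ms @ 0 + 625.0ms (7/4)
2. 625.0ms @ 7/4 + 89.286ms (1/4)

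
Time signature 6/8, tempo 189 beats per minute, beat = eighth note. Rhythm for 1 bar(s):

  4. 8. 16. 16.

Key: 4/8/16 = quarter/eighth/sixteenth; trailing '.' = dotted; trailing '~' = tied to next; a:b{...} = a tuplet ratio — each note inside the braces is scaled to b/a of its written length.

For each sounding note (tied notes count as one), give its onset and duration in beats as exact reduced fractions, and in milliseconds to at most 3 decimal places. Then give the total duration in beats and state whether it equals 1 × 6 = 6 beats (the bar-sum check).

1) 0.0ms=0b +952.381ms=3b
2) 952.381ms=3b +476.19ms=3/2b
3) 1428.571ms=9/2b +238.095ms=3/4b
4) 1666.667ms=21/4b +238.095ms=3/4b
Σ=6b of 6 (189bpm 6/8) — PASS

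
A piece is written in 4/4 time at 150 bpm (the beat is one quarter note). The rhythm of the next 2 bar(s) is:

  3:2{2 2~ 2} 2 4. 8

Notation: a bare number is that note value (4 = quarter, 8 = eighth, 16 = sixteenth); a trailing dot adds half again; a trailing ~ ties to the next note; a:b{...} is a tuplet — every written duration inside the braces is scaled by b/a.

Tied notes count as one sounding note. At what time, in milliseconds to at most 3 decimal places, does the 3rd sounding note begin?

1. 0.0ms @ 0 + 533.333ms (4/3)
2. 533.333ms @ 4/3 + 1066.667ms (8/3)
3. 1600.0ms @ 4 + 800.0ms (2)
4. 2400.0ms @ 6 + 600.0ms (3/2)
5. 3000.0ms @ 15/2 + 200.0ms (1/2)

note 3 onset = 4b = 1600.0ms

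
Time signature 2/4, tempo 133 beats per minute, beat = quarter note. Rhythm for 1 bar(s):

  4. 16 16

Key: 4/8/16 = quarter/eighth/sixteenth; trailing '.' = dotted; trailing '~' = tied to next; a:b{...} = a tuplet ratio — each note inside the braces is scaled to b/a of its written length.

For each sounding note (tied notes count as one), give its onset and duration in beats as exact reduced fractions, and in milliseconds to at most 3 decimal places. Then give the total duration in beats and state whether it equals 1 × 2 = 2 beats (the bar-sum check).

1) 0.0ms=0b +676.692ms=3/2b
2) 676.692ms=3/2b +112.782ms=1/4b
3) 789.474ms=7/4b +112.782ms=1/4b
Σ=2b of 2 (133bpm 2/4) — PASS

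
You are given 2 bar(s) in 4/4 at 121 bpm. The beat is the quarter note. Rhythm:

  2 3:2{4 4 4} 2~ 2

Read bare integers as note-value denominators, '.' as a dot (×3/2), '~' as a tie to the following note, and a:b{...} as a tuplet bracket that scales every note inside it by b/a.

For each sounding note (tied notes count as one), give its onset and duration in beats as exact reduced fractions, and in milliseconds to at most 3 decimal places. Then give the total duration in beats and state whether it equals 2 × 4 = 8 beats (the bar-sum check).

1) 0.0ms=0b +991.736ms=2b
2) 991.736ms=2b +330.579ms=2/3b
3) 1322.314ms=8/3b +330.579ms=2/3b
4) 1652.893ms=10/3b +330.579ms=2/3b
5) 1983.471ms=4b +1983.471ms=4b
Σ=8b of 8 (121bpm 4/4) — PASS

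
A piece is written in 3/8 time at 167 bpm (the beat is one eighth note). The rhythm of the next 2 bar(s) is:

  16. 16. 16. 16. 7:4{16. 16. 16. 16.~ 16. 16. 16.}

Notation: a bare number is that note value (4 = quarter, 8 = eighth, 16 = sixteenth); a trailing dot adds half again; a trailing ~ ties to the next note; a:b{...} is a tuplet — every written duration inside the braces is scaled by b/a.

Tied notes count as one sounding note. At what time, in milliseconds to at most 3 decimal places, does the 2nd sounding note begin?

note 2 onset = 3/4b = 269.461ms

1. 0.0ms @ 0 + 269.461ms (3/4)
2. 269.461ms @ 3/4 + 269.461ms (3/4)
3. 538.922ms @ 3/2 + 269.461ms (3/4)
4. 808.383ms @ 9/4 + 269.461ms (3/4)
5. 1077.844ms @ 3 + 153.978ms (3/7)
6. 1231.822ms @ 24/7 + 153.978ms (3/7)
7. 1385.8ms @ 27/7 + 153.978ms (3/7)
8. 1539.778ms @ 30/7 + 307.956ms (6/7)
9. 1847.733ms @ 36/7 + 153.978ms (3/7)
10. 2001.711ms @ 39/7 + 153.978ms (3/7)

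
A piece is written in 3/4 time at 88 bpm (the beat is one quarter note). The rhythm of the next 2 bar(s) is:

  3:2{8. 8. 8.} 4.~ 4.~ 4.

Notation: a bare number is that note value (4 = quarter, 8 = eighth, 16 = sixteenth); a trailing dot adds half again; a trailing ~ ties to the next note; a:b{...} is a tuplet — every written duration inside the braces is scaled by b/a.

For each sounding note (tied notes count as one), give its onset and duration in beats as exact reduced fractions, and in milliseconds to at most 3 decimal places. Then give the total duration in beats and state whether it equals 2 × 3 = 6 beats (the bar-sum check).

1) 0.0ms=0b +340.909ms=1/2b
2) 340.909ms=1/2b +340.909ms=1/2b
3) 681.818ms=1b +340.909ms=1/2b
4) 1022.727ms=3/2b +3068.182ms=9/2b
Σ=6b of 6 (88bpm 3/4) — PASS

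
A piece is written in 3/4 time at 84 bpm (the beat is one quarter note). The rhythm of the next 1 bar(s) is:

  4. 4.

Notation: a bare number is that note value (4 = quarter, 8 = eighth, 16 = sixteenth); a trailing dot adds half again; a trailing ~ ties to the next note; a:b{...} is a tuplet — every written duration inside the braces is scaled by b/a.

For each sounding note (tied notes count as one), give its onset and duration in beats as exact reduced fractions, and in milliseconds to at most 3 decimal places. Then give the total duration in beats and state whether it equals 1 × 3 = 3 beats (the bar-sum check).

1) 0.0ms=0b +1071.429ms=3/2b
2) 1071.429ms=3/2b +1071.429ms=3/2b
Σ=3b of 3 (84bpm 3/4) — PASS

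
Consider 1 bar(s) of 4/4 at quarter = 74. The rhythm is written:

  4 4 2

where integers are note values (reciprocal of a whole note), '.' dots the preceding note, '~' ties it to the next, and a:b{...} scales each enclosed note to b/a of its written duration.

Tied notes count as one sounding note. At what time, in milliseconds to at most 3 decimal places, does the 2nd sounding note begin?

1. 0.0ms @ 0 + 810.811ms (1)
2. 810.811ms @ 1 + 810.811ms (1)
3. 1621.622ms @ 2 + 1621.622ms (2)

note 2 onset = 1b = 810.811ms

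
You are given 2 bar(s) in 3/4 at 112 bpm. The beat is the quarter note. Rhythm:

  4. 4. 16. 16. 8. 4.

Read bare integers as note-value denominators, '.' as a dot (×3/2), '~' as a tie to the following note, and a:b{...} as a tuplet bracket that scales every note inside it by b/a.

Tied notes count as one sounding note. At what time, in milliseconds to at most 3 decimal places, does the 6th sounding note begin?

note 6 onset = 9/2b = 2410.714ms

1. 0.0ms @ 0 + 803.571ms (3/2)
2. 803.571ms @ 3/2 + 803.571ms (3/2)
3. 1607.143ms @ 3 + 200.893ms (3/8)
4. 1808.036ms @ 27/8 + 200.893ms (3/8)
5. 2008.929ms @ 15/4 + 401.786ms (3/4)
6. 2410.714ms @ 9/2 + 803.571ms (3/2)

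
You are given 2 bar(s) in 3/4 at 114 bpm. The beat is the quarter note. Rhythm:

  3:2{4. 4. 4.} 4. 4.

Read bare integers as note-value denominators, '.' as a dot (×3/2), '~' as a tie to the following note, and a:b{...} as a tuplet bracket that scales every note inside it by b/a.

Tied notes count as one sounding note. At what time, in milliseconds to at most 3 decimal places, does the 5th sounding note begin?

note 5 onset = 9/2b = 2368.421ms

1. 0.0ms @ 0 + 526.316ms (1)
2. 526.316ms @ 1 + 526.316ms (1)
3. 1052.632ms @ 2 + 526.316ms (1)
4. 1578.947ms @ 3 + 789.474ms (3/2)
5. 2368.421ms @ 9/2 + 789.474ms (3/2)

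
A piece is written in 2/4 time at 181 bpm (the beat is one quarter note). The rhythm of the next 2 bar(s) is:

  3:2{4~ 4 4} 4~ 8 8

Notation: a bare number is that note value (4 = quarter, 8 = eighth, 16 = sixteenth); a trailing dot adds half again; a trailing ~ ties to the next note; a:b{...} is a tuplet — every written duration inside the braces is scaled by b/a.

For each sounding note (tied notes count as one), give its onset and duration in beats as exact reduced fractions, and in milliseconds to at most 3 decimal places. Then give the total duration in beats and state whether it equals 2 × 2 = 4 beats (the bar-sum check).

1) 0.0ms=0b +441.989ms=4/3b
2) 441.989ms=4/3b +220.994ms=2/3b
3) 662.983ms=2b +497.238ms=3/2b
4) 1160.221ms=7/2b +165.746ms=1/2b
Σ=4b of 4 (181bpm 2/4) — PASS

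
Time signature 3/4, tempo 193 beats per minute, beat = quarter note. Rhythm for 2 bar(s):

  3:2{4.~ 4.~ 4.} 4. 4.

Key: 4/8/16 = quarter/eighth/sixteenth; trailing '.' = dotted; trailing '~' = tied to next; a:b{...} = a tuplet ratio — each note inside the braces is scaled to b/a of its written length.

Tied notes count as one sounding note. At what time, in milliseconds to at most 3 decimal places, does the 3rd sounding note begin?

1. 0.0ms @ 0 + 932.642ms (3)
2. 932.642ms @ 3 + 466.321ms (3/2)
3. 1398.964ms @ 9/2 + 466.321ms (3/2)

note 3 onset = 9/2b = 1398.964ms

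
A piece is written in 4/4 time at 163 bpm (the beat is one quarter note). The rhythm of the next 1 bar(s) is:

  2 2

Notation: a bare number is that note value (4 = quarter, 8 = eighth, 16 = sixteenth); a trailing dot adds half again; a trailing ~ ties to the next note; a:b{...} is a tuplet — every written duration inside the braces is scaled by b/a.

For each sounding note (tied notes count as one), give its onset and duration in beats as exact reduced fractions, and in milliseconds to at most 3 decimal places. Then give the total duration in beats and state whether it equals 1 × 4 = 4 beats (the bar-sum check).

1) 0.0ms=0b +736.196ms=2b
2) 736.196ms=2b +736.196ms=2b
Σ=4b of 4 (163bpm 4/4) — PASS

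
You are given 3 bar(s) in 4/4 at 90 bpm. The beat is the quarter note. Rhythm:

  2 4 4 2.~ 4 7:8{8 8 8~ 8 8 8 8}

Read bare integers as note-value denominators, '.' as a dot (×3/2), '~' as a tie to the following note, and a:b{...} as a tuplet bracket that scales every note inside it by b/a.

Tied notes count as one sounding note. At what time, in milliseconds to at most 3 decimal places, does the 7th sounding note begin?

note 7 onset = 64/7b = 6095.238ms

1. 0.0ms @ 0 + 1333.333ms (2)
2. 1333.333ms @ 2 + 666.667ms (1)
3. 2000.0ms @ 3 + 666.667ms (1)
4. 2666.667ms @ 4 + 2666.667ms (4)
5. 5333.333ms @ 8 + 380.952ms (4/7)
6. 5714.286ms @ 60/7 + 380.952ms (4/7)
7. 6095.238ms @ 64/7 + 761.905ms (8/7)
8. 6857.143ms @ 72/7 + 380.952ms (4/7)
9. 7238.095ms @ 76/7 + 380.952ms (4/7)
10. 7619.048ms @ 80/7 + 380.952ms (4/7)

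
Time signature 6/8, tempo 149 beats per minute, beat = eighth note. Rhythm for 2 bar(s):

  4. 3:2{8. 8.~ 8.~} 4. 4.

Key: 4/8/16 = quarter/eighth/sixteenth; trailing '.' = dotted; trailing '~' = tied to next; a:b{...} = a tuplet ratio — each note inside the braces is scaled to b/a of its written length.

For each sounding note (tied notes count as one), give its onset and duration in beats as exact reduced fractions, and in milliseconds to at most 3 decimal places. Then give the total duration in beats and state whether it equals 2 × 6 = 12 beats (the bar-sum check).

1) 0.0ms=0b +1208.054ms=3b
2) 1208.054ms=3b +402.685ms=1b
3) 1610.738ms=4b +2013.423ms=5b
4) 3624.161ms=9b +1208.054ms=3b
Σ=12b of 12 (149bpm 6/8) — PASS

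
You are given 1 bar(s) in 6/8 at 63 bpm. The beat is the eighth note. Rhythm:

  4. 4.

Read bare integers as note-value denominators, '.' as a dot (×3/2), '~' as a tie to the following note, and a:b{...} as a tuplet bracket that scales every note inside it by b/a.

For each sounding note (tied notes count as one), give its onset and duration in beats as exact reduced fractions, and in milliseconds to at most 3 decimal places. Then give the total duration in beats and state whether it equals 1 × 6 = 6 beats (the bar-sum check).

1) 0.0ms=0b +2857.143ms=3b
2) 2857.143ms=3b +2857.143ms=3b
Σ=6b of 6 (63bpm 6/8) — PASS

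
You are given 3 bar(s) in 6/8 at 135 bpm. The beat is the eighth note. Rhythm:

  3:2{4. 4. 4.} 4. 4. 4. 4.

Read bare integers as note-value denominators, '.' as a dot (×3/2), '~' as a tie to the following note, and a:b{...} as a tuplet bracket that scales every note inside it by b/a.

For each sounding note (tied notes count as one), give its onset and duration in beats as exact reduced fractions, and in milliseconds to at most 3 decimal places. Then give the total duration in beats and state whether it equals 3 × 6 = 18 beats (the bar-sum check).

1) 0.0ms=0b +888.889ms=2b
2) 888.889ms=2b +888.889ms=2b
3) 1777.778ms=4b +888.889ms=2b
4) 2666.667ms=6b +1333.333ms=3b
5) 4000.0ms=9b +1333.333ms=3b
6) 5333.333ms=12b +1333.333ms=3b
7) 6666.667ms=15b +1333.333ms=3b
Σ=18b of 18 (135bpm 6/8) — PASS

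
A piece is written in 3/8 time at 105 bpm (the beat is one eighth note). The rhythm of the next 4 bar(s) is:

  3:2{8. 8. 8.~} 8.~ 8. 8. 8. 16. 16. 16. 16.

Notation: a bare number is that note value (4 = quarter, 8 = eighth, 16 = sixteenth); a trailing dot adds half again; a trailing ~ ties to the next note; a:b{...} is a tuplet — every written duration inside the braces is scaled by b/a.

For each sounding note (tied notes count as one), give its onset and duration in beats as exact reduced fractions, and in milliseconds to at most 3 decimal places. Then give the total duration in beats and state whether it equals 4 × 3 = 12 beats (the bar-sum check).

1) 0.0ms=0b +571.429ms=1b
2) 571.429ms=1b +571.429ms=1b
3) 1142.857ms=2b +2285.714ms=4b
4) 3428.571ms=6b +857.143ms=3/2b
5) 4285.714ms=15/2b +857.143ms=3/2b
6) 5142.857ms=9b +428.571ms=3/4b
7) 5571.429ms=39/4b +428.571ms=3/4b
8) 6000.0ms=21/2b +428.571ms=3/4b
9) 6428.571ms=45/4b +428.571ms=3/4b
Σ=12b of 12 (105bpm 3/8) — PASS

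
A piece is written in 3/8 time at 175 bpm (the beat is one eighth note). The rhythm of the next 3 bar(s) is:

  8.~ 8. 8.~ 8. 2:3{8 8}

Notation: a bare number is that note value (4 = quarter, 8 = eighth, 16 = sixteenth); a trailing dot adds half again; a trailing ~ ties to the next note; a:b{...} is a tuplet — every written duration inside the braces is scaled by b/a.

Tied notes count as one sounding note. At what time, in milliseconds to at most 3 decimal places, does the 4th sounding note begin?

note 4 onset = 15/2b = 2571.429ms

1. 0.0ms @ 0 + 1028.571ms (3)
2. 1028.571ms @ 3 + 1028.571ms (3)
3. 2057.143ms @ 6 + 514.286ms (3/2)
4. 2571.429ms @ 15/2 + 514.286ms (3/2)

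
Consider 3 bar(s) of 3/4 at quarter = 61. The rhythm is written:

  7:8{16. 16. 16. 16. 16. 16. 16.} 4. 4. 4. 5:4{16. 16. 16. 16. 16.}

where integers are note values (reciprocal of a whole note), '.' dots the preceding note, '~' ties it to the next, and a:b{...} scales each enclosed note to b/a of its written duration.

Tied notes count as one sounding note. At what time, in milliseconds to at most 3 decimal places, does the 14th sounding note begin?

note 14 onset = 42/5b = 8262.295ms

1. 0.0ms @ 0 + 421.546ms (3/7)
2. 421.546ms @ 3/7 + 421.546ms (3/7)
3. 843.091ms @ 6/7 + 421.546ms (3/7)
4. 1264.637ms @ 9/7 + 421.546ms (3/7)
5. 1686.183ms @ 12/7 + 421.546ms (3/7)
6. 2107.728ms @ 15/7 + 421.546ms (3/7)
7. 2529.274ms @ 18/7 + 421.546ms (3/7)
8. 2950.82ms @ 3 + 1475.41ms (3/2)
9. 4426.23ms @ 9/2 + 1475.41ms (3/2)
10. 5901.639ms @ 6 + 1475.41ms (3/2)
11. 7377.049ms @ 15/2 + 295.082ms (3/10)
12. 7672.131ms @ 39/5 + 295.082ms (3/10)
13. 7967.213ms @ 81/10 + 295.082ms (3/10)
14. 8262.295ms @ 42/5 + 295.082ms (3/10)
15. 8557.377ms @ 87/10 + 295.082ms (3/10)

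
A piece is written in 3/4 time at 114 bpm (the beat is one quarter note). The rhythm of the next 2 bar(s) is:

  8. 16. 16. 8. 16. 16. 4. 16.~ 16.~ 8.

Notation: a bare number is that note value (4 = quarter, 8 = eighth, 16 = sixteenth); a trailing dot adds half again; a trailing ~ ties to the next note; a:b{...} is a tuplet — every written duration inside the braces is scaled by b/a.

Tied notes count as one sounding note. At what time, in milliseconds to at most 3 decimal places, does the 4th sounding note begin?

note 4 onset = 3/2b = 789.474ms

1. 0.0ms @ 0 + 394.737ms (3/4)
2. 394.737ms @ 3/4 + 197.368ms (3/8)
3. 592.105ms @ 9/8 + 197.368ms (3/8)
4. 789.474ms @ 3/2 + 394.737ms (3/4)
5. 1184.211ms @ 9/4 + 197.368ms (3/8)
6. 1381.579ms @ 21/8 + 197.368ms (3/8)
7. 1578.947ms @ 3 + 789.474ms (3/2)
8. 2368.421ms @ 9/2 + 789.474ms (3/2)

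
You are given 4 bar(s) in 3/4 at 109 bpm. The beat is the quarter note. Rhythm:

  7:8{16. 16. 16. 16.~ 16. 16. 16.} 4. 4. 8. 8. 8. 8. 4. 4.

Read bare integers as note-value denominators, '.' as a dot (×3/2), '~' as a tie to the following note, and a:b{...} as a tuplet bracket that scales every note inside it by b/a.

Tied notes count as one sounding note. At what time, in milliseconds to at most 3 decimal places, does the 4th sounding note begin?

1. 0.0ms @ 0 + 235.911ms (3/7)
2. 235.911ms @ 3/7 + 235.911ms (3/7)
3. 471.822ms @ 6/7 + 235.911ms (3/7)
4. 707.733ms @ 9/7 + 471.822ms (6/7)
5. 1179.554ms @ 15/7 + 235.911ms (3/7)
6. 1415.465ms @ 18/7 + 235.911ms (3/7)
7. 1651.376ms @ 3 + 825.688ms (3/2)
8. 2477.064ms @ 9/2 + 825.688ms (3/2)
9. 3302.752ms @ 6 + 412.844ms (3/4)
10. 3715.596ms @ 27/4 + 412.844ms (3/4)
11. 4128.44ms @ 15/2 + 412.844ms (3/4)
12. 4541.284ms @ 33/4 + 412.844ms (3/4)
13. 4954.128ms @ 9 + 825.688ms (3/2)
14. 5779.817ms @ 21/2 + 825.688ms (3/2)

note 4 onset = 9/7b = 707.733ms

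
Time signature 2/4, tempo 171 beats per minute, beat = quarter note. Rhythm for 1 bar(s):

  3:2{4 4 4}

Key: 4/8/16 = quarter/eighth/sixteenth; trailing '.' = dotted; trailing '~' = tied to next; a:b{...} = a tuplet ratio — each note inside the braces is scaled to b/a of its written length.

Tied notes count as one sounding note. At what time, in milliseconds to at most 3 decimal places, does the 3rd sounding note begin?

note 3 onset = 4/3b = 467.836ms

1. 0.0ms @ 0 + 233.918ms (2/3)
2. 233.918ms @ 2/3 + 233.918ms (2/3)
3. 467.836ms @ 4/3 + 233.918ms (2/3)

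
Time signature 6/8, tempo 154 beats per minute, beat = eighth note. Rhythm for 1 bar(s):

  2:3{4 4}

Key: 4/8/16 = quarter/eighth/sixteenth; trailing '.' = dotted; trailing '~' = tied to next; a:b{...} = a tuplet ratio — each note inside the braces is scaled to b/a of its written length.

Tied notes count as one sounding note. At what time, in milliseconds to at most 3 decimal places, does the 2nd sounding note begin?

1. 0.0ms @ 0 + 1168.831ms (3)
2. 1168.831ms @ 3 + 1168.831ms (3)

note 2 onset = 3b = 1168.831ms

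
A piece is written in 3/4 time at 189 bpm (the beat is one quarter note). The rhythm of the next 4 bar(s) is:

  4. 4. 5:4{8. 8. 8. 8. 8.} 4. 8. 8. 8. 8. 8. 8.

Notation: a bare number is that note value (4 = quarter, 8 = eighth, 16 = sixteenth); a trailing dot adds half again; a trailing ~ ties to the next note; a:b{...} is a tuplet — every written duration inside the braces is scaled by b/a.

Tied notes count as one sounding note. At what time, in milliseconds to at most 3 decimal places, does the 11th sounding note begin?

note 11 onset = 9b = 2857.143ms

1. 0.0ms @ 0 + 476.19ms (3/2)
2. 476.19ms @ 3/2 + 476.19ms (3/2)
3. 952.381ms @ 3 + 190.476ms (3/5)
4. 1142.857ms @ 18/5 + 190.476ms (3/5)
5. 1333.333ms @ 21/5 + 190.476ms (3/5)
6. 1523.81ms @ 24/5 + 190.476ms (3/5)
7. 1714.286ms @ 27/5 + 190.476ms (3/5)
8. 1904.762ms @ 6 + 476.19ms (3/2)
9. 2380.952ms @ 15/2 + 238.095ms (3/4)
10. 2619.048ms @ 33/4 + 238.095ms (3/4)
11. 2857.143ms @ 9 + 238.095ms (3/4)
12. 3095.238ms @ 39/4 + 238.095ms (3/4)
13. 3333.333ms @ 21/2 + 238.095ms (3/4)
14. 3571.429ms @ 45/4 + 238.095ms (3/4)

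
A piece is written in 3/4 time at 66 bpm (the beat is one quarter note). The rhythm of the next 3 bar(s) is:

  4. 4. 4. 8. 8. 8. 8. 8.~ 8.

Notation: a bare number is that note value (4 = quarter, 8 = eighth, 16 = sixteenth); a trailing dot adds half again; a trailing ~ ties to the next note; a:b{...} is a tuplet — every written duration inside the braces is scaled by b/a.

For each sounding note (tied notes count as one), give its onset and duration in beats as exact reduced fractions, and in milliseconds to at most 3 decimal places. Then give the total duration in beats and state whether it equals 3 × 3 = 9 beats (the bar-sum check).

1) 0.0ms=0b +1363.636ms=3/2b
2) 1363.636ms=3/2b +1363.636ms=3/2b
3) 2727.273ms=3b +1363.636ms=3/2b
4) 4090.909ms=9/2b +681.818ms=3/4b
5) 4772.727ms=21/4b +681.818ms=3/4b
6) 5454.545ms=6b +681.818ms=3/4b
7) 6136.364ms=27/4b +681.818ms=3/4b
8) 6818.182ms=15/2b +1363.636ms=3/2b
Σ=9b of 9 (66bpm 3/4) — PASS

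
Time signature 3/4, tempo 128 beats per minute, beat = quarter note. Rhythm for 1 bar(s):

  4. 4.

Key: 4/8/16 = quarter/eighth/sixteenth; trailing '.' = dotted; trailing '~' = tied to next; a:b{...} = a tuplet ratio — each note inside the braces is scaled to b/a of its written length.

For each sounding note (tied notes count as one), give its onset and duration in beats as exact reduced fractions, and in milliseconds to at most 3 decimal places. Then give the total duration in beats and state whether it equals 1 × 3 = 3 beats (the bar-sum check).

1) 0.0ms=0b +703.125ms=3/2b
2) 703.125ms=3/2b +703.125ms=3/2b
Σ=3b of 3 (128bpm 3/4) — PASS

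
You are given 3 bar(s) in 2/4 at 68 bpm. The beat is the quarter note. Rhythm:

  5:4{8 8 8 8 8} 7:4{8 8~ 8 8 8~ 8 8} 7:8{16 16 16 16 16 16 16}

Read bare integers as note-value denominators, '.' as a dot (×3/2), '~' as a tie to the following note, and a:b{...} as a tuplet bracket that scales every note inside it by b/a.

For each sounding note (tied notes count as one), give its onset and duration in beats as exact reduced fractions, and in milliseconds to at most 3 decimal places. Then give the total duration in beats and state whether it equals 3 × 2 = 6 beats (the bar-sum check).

1) 0.0ms=0b +352.941ms=2/5b
2) 352.941ms=2/5b +352.941ms=2/5b
3) 705.882ms=4/5b +352.941ms=2/5b
4) 1058.824ms=6/5b +352.941ms=2/5b
5) 1411.765ms=8/5b +352.941ms=2/5b
6) 1764.706ms=2b +252.101ms=2/7b
7) 2016.807ms=16/7b +504.202ms=4/7b
8) 2521.008ms=20/7b +252.101ms=2/7b
9) 2773.109ms=22/7b +504.202ms=4/7b
10) 3277.311ms=26/7b +252.101ms=2/7b
11) 3529.412ms=4b +252.101ms=2/7b
12) 3781.513ms=30/7b +252.101ms=2/7b
13) 4033.613ms=32/7b +252.101ms=2/7b
14) 4285.714ms=34/7b +252.101ms=2/7b
15) 4537.815ms=36/7b +252.101ms=2/7b
16) 4789.916ms=38/7b +252.101ms=2/7b
17) 5042.017ms=40/7b +252.101ms=2/7b
Σ=6b of 6 (68bpm 2/4) — PASS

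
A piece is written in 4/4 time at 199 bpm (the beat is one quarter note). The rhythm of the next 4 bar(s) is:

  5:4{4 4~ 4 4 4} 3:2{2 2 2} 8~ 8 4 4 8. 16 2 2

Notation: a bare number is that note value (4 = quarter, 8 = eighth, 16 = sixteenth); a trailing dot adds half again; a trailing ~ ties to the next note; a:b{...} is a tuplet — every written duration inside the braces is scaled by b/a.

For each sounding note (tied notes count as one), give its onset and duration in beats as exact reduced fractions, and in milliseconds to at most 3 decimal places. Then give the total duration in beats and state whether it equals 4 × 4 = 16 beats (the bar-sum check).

1) 0.0ms=0b +241.206ms=4/5b
2) 241.206ms=4/5b +482.412ms=8/5b
3) 723.618ms=12/5b +241.206ms=4/5b
4) 964.824ms=16/5b +241.206ms=4/5b
5) 1206.03ms=4b +402.01ms=4/3b
6) 1608.04ms=16/3b +402.01ms=4/3b
7) 2010.05ms=20/3b +402.01ms=4/3b
8) 2412.06ms=8b +301.508ms=1b
9) 2713.568ms=9b +301.508ms=1b
10) 3015.075ms=10b +301.508ms=1b
11) 3316.583ms=11b +226.131ms=3/4b
12) 3542.714ms=47/4b +75.377ms=1/4b
13) 3618.09ms=12b +603.015ms=2b
14) 4221.106ms=14b +603.015ms=2b
Σ=16b of 16 (199bpm 4/4) — PASS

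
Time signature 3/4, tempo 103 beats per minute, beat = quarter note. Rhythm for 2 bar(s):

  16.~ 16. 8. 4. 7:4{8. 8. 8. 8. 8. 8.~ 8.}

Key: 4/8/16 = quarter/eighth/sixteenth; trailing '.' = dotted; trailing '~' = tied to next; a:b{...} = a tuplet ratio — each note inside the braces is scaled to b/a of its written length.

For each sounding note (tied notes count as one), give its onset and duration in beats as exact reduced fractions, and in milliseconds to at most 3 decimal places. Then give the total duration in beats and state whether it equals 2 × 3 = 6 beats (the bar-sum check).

1) 0.0ms=0b +436.893ms=3/4b
2) 436.893ms=3/4b +436.893ms=3/4b
3) 873.786ms=3/2b +873.786ms=3/2b
4) 1747.573ms=3b +249.653ms=3/7b
5) 1997.226ms=24/7b +249.653ms=3/7b
6) 2246.879ms=27/7b +249.653ms=3/7b
7) 2496.533ms=30/7b +249.653ms=3/7b
8) 2746.186ms=33/7b +249.653ms=3/7b
9) 2995.839ms=36/7b +499.307ms=6/7b
Σ=6b of 6 (103bpm 3/4) — PASS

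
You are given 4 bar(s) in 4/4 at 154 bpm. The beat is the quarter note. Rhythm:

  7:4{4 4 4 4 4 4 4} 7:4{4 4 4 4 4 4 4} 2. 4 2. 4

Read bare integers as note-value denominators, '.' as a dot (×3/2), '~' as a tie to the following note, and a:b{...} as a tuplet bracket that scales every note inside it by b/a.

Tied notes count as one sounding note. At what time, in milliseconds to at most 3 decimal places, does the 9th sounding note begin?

note 9 onset = 32/7b = 1781.076ms

1. 0.0ms @ 0 + 222.635ms (4/7)
2. 222.635ms @ 4/7 + 222.635ms (4/7)
3. 445.269ms @ 8/7 + 222.635ms (4/7)
4. 667.904ms @ 12/7 + 222.635ms (4/7)
5. 890.538ms @ 16/7 + 222.635ms (4/7)
6. 1113.173ms @ 20/7 + 222.635ms (4/7)
7. 1335.807ms @ 24/7 + 222.635ms (4/7)
8. 1558.442ms @ 4 + 222.635ms (4/7)
9. 1781.076ms @ 32/7 + 222.635ms (4/7)
10. 2003.711ms @ 36/7 + 222.635ms (4/7)
11. 2226.345ms @ 40/7 + 222.635ms (4/7)
12. 2448.98ms @ 44/7 + 222.635ms (4/7)
13. 2671.614ms @ 48/7 + 222.635ms (4/7)
14. 2894.249ms @ 52/7 + 222.635ms (4/7)
15. 3116.883ms @ 8 + 1168.831ms (3)
16. 4285.714ms @ 11 + 389.61ms (1)
17. 4675.325ms @ 12 + 1168.831ms (3)
18. 5844.156ms @ 15 + 389.61ms (1)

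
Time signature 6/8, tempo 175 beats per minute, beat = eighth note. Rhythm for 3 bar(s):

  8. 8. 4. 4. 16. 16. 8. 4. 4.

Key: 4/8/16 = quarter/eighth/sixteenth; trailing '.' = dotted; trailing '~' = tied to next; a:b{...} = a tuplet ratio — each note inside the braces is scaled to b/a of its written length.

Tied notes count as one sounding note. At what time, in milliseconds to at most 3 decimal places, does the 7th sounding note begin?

1. 0.0ms @ 0 + 514.286ms (3/2)
2. 514.286ms @ 3/2 + 514.286ms (3/2)
3. 1028.571ms @ 3 + 1028.571ms (3)
4. 2057.143ms @ 6 + 1028.571ms (3)
5. 3085.714ms @ 9 + 257.143ms (3/4)
6. 3342.857ms @ 39/4 + 257.143ms (3/4)
7. 3600.0ms @ 21/2 + 514.286ms (3/2)
8. 4114.286ms @ 12 + 1028.571ms (3)
9. 5142.857ms @ 15 + 1028.571ms (3)

note 7 onset = 21/2b = 3600.0ms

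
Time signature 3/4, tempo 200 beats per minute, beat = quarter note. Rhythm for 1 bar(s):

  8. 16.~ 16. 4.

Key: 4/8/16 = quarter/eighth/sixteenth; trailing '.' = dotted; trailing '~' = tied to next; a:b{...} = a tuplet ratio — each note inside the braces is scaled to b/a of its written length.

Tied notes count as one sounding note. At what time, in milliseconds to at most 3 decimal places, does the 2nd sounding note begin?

1. 0.0ms @ 0 + 225.0ms (3/4)
2. 225.0ms @ 3/4 + 225.0ms (3/4)
3. 450.0ms @ 3/2 + 450.0ms (3/2)

note 2 onset = 3/4b = 225.0ms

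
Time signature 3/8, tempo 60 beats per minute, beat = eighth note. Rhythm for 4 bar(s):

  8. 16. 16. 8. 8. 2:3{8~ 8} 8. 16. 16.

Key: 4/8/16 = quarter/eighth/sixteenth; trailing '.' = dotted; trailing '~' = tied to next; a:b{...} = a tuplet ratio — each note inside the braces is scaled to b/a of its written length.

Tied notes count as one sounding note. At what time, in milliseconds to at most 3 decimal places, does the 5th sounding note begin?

note 5 onset = 9/2b = 4500.0ms

1. 0.0ms @ 0 + 1500.0ms (3/2)
2. 1500.0ms @ 3/2 + 750.0ms (3/4)
3. 2250.0ms @ 9/4 + 750.0ms (3/4)
4. 3000.0ms @ 3 + 1500.0ms (3/2)
5. 4500.0ms @ 9/2 + 1500.0ms (3/2)
6. 6000.0ms @ 6 + 3000.0ms (3)
7. 9000.0ms @ 9 + 1500.0ms (3/2)
8. 10500.0ms @ 21/2 + 750.0ms (3/4)
9. 11250.0ms @ 45/4 + 750.0ms (3/4)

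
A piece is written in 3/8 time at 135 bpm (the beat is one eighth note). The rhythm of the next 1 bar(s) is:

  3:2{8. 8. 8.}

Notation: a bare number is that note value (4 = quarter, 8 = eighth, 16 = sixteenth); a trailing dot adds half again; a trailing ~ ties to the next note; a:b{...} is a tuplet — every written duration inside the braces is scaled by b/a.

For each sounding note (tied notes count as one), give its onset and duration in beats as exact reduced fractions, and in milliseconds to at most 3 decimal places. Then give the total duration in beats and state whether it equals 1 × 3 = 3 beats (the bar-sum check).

1) 0.0ms=0b +444.444ms=1b
2) 444.444ms=1b +444.444ms=1b
3) 888.889ms=2b +444.444ms=1b
Σ=3b of 3 (135bpm 3/8) — PASS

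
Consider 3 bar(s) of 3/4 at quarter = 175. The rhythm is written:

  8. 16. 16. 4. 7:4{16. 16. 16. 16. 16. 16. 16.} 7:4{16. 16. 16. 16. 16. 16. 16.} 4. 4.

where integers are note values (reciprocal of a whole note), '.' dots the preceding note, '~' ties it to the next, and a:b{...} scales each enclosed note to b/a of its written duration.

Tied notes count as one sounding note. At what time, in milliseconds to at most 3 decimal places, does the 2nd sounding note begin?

1. 0.0ms @ 0 + 257.143ms (3/4)
2. 257.143ms @ 3/4 + 128.571ms (3/8)
3. 385.714ms @ 9/8 + 128.571ms (3/8)
4. 514.286ms @ 3/2 + 514.286ms (3/2)
5. 1028.571ms @ 3 + 73.469ms (3/14)
6. 1102.041ms @ 45/14 + 73.469ms (3/14)
7. 1175.51ms @ 24/7 + 73.469ms (3/14)
8. 1248.98ms @ 51/14 + 73.469ms (3/14)
9. 1322.449ms @ 27/7 + 73.469ms (3/14)
10. 1395.918ms @ 57/14 + 73.469ms (3/14)
11. 1469.388ms @ 30/7 + 73.469ms (3/14)
12. 1542.857ms @ 9/2 + 73.469ms (3/14)
13. 1616.327ms @ 33/7 + 73.469ms (3/14)
14. 1689.796ms @ 69/14 + 73.469ms (3/14)
15. 1763.265ms @ 36/7 + 73.469ms (3/14)
16. 1836.735ms @ 75/14 + 73.469ms (3/14)
17. 1910.204ms @ 39/7 + 73.469ms (3/14)
18. 1983.673ms @ 81/14 + 73.469ms (3/14)
19. 2057.143ms @ 6 + 514.286ms (3/2)
20. 2571.429ms @ 15/2 + 514.286ms (3/2)

note 2 onset = 3/4b = 257.143ms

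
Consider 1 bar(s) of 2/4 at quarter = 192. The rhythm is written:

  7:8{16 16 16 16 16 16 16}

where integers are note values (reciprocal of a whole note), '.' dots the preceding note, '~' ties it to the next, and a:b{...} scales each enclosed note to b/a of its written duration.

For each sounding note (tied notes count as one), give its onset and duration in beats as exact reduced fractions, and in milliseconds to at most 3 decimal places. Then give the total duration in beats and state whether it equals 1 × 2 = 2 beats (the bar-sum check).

1) 0.0ms=0b +89.286ms=2/7b
2) 89.286ms=2/7b +89.286ms=2/7b
3) 178.571ms=4/7b +89.286ms=2/7b
4) 267.857ms=6/7b +89.286ms=2/7b
5) 357.143ms=8/7b +89.286ms=2/7b
6) 446.429ms=10/7b +89.286ms=2/7b
7) 535.714ms=12/7b +89.286ms=2/7b
Σ=2b of 2 (192bpm 2/4) — PASS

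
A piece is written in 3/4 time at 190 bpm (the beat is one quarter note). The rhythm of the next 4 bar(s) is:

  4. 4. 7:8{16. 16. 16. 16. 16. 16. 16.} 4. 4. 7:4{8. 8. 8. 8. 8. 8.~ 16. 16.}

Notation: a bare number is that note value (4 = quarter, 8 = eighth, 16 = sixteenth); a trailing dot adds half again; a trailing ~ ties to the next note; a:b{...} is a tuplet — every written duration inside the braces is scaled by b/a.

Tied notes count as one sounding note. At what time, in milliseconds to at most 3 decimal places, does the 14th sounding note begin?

note 14 onset = 69/7b = 3112.782ms

1. 0.0ms @ 0 + 473.684ms (3/2)
2. 473.684ms @ 3/2 + 473.684ms (3/2)
3. 947.368ms @ 3 + 135.338ms (3/7)
4. 1082.707ms @ 24/7 + 135.338ms (3/7)
5. 1218.045ms @ 27/7 + 135.338ms (3/7)
6. 1353.383ms @ 30/7 + 135.338ms (3/7)
7. 1488.722ms @ 33/7 + 135.338ms (3/7)
8. 1624.06ms @ 36/7 + 135.338ms (3/7)
9. 1759.398ms @ 39/7 + 135.338ms (3/7)
10. 1894.737ms @ 6 + 473.684ms (3/2)
11. 2368.421ms @ 15/2 + 473.684ms (3/2)
12. 2842.105ms @ 9 + 135.338ms (3/7)
13. 2977.444ms @ 66/7 + 135.338ms (3/7)
14. 3112.782ms @ 69/7 + 135.338ms (3/7)
15. 3248.12ms @ 72/7 + 135.338ms (3/7)
16. 3383.459ms @ 75/7 + 135.338ms (3/7)
17. 3518.797ms @ 78/7 + 203.008ms (9/14)
18. 3721.805ms @ 165/14 + 67.669ms (3/14)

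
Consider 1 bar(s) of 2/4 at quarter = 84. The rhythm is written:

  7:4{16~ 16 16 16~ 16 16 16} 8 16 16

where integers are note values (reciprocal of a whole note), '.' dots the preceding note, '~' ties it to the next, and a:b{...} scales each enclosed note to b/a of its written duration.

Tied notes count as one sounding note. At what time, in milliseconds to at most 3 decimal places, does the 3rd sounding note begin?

1. 0.0ms @ 0 + 204.082ms (2/7)
2. 204.082ms @ 2/7 + 102.041ms (1/7)
3. 306.122ms @ 3/7 + 204.082ms (2/7)
4. 510.204ms @ 5/7 + 102.041ms (1/7)
5. 612.245ms @ 6/7 + 102.041ms (1/7)
6. 714.286ms @ 1 + 357.143ms (1/2)
7. 1071.429ms @ 3/2 + 178.571ms (1/4)
8. 1250.0ms @ 7/4 + 178.571ms (1/4)

note 3 onset = 3/7b = 306.122ms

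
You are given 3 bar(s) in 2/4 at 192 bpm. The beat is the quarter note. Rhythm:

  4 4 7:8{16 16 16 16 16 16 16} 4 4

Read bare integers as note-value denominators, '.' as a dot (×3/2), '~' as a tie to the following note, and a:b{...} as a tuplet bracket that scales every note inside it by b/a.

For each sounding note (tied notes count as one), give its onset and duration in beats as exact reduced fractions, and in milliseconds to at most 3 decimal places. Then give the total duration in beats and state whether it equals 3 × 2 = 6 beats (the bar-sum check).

1) 0.0ms=0b +312.5ms=1b
2) 312.5ms=1b +312.5ms=1b
3) 625.0ms=2b +89.286ms=2/7b
4) 714.286ms=16/7b +89.286ms=2/7b
5) 803.571ms=18/7b +89.286ms=2/7b
6) 892.857ms=20/7b +89.286ms=2/7b
7) 982.143ms=22/7b +89.286ms=2/7b
8) 1071.429ms=24/7b +89.286ms=2/7b
9) 1160.714ms=26/7b +89.286ms=2/7b
10) 1250.0ms=4b +312.5ms=1b
11) 1562.5ms=5b +312.5ms=1b
Σ=6b of 6 (192bpm 2/4) — PASS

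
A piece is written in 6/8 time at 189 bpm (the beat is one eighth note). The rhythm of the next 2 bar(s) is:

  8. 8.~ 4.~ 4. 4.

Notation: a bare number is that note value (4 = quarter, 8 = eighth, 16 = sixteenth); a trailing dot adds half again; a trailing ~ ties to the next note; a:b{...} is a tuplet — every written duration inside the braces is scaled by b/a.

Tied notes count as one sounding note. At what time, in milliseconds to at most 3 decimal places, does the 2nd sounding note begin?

1. 0.0ms @ 0 + 476.19ms (3/2)
2. 476.19ms @ 3/2 + 2380.952ms (15/2)
3. 2857.143ms @ 9 + 952.381ms (3)

note 2 onset = 3/2b = 476.19ms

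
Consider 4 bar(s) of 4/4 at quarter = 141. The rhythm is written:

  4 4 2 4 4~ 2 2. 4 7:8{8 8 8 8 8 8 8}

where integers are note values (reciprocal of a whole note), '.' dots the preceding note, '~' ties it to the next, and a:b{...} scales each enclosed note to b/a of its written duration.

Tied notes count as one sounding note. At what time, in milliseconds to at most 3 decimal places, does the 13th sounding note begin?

note 13 onset = 104/7b = 6322.188ms

1. 0.0ms @ 0 + 425.532ms (1)
2. 425.532ms @ 1 + 425.532ms (1)
3. 851.064ms @ 2 + 851.064ms (2)
4. 1702.128ms @ 4 + 425.532ms (1)
5. 2127.66ms @ 5 + 1276.596ms (3)
6. 3404.255ms @ 8 + 1276.596ms (3)
7. 4680.851ms @ 11 + 425.532ms (1)
8. 5106.383ms @ 12 + 243.161ms (4/7)
9. 5349.544ms @ 88/7 + 243.161ms (4/7)
10. 5592.705ms @ 92/7 + 243.161ms (4/7)
11. 5835.866ms @ 96/7 + 243.161ms (4/7)
12. 6079.027ms @ 100/7 + 243.161ms (4/7)
13. 6322.188ms @ 104/7 + 243.161ms (4/7)
14. 6565.35ms @ 108/7 + 243.161ms (4/7)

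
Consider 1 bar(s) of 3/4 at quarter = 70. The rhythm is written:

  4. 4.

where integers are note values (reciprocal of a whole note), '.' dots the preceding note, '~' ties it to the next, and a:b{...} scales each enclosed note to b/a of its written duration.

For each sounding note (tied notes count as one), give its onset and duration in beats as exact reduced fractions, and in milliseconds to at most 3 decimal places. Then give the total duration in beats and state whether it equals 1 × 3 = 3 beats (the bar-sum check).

1) 0.0ms=0b +1285.714ms=3/2b
2) 1285.714ms=3/2b +1285.714ms=3/2b
Σ=3b of 3 (70bpm 3/4) — PASS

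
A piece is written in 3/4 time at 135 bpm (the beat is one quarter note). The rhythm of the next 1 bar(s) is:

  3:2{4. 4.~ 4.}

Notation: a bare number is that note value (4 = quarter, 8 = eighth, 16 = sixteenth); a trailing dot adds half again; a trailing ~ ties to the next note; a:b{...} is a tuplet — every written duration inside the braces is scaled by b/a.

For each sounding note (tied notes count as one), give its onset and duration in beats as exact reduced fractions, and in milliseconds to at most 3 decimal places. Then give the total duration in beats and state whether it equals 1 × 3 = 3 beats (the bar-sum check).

1) 0.0ms=0b +444.444ms=1b
2) 444.444ms=1b +888.889ms=2b
Σ=3b of 3 (135bpm 3/4) — PASS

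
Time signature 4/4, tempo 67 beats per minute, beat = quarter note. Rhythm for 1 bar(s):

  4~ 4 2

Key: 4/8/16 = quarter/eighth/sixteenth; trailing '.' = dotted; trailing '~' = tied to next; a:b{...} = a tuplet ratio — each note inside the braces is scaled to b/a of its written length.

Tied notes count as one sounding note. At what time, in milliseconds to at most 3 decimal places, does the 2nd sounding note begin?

1. 0.0ms @ 0 + 1791.045ms (2)
2. 1791.045ms @ 2 + 1791.045ms (2)

note 2 onset = 2b = 1791.045ms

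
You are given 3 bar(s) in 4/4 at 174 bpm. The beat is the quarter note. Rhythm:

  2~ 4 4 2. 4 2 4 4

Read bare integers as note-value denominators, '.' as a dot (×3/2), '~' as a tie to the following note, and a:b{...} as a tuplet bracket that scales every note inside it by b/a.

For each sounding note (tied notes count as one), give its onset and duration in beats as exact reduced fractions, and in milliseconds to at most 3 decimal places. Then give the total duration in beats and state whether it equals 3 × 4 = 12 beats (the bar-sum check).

1) 0.0ms=0b +1034.483ms=3b
2) 1034.483ms=3b +344.828ms=1b
3) 1379.31ms=4b +1034.483ms=3b
4) 2413.793ms=7b +344.828ms=1b
5) 2758.621ms=8b +689.655ms=2b
6) 3448.276ms=10b +344.828ms=1b
7) 3793.103ms=11b +344.828ms=1b
Σ=12b of 12 (174bpm 4/4) — PASS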